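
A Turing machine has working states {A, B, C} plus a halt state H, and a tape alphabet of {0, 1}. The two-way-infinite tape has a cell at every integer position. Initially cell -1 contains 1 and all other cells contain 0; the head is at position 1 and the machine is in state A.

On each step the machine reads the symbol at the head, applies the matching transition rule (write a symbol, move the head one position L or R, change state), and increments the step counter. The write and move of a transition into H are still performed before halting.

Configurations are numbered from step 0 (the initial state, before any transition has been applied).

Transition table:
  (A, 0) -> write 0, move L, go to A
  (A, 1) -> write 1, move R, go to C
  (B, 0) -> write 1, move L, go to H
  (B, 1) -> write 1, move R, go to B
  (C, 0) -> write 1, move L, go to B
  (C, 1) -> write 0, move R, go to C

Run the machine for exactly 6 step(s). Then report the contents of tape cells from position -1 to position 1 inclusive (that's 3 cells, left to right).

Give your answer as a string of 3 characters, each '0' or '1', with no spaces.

Step 1: in state A at pos 1, read 0 -> (A,0)->write 0,move L,goto A. Now: state=A, head=0, tape[-2..2]=01000 (head:   ^)
Step 2: in state A at pos 0, read 0 -> (A,0)->write 0,move L,goto A. Now: state=A, head=-1, tape[-2..2]=01000 (head:  ^)
Step 3: in state A at pos -1, read 1 -> (A,1)->write 1,move R,goto C. Now: state=C, head=0, tape[-2..2]=01000 (head:   ^)
Step 4: in state C at pos 0, read 0 -> (C,0)->write 1,move L,goto B. Now: state=B, head=-1, tape[-2..2]=01100 (head:  ^)
Step 5: in state B at pos -1, read 1 -> (B,1)->write 1,move R,goto B. Now: state=B, head=0, tape[-2..2]=01100 (head:   ^)
Step 6: in state B at pos 0, read 1 -> (B,1)->write 1,move R,goto B. Now: state=B, head=1, tape[-2..2]=01100 (head:    ^)

Answer: 110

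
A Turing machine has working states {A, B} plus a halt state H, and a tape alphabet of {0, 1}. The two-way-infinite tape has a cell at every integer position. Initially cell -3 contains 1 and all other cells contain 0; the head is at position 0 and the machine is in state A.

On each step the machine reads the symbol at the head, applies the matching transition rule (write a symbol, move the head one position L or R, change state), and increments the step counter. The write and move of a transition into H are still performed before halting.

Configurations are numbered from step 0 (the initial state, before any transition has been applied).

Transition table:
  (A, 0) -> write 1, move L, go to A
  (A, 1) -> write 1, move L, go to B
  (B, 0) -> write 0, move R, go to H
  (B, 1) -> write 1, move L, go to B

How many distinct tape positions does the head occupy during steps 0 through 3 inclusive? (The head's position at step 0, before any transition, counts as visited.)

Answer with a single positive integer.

Step 1: in state A at pos 0, read 0 -> (A,0)->write 1,move L,goto A. Now: state=A, head=-1, tape[-4..1]=010010 (head:    ^)
Step 2: in state A at pos -1, read 0 -> (A,0)->write 1,move L,goto A. Now: state=A, head=-2, tape[-4..1]=010110 (head:   ^)
Step 3: in state A at pos -2, read 0 -> (A,0)->write 1,move L,goto A. Now: state=A, head=-3, tape[-4..1]=011110 (head:  ^)
Head positions at steps 0..3: starting at 0, distinct positions visited = {-3, -2, -1, 0} -> 4 position(s)

Answer: 4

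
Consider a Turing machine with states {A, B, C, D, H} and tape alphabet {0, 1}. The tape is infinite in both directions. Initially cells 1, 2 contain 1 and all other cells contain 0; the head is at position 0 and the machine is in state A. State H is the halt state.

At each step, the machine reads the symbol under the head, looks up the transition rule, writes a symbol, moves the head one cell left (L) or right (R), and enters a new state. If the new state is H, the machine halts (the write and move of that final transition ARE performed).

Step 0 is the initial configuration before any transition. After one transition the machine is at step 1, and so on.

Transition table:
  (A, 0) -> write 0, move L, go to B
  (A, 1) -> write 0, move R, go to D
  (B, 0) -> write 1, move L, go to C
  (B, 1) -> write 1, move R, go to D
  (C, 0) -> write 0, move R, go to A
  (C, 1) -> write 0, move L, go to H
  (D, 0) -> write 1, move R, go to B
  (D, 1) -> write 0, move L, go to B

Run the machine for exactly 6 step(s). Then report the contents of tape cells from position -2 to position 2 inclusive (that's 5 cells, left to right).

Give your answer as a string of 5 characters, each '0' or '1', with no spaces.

Step 1: in state A at pos 0, read 0 -> (A,0)->write 0,move L,goto B. Now: state=B, head=-1, tape[-2..3]=000110 (head:  ^)
Step 2: in state B at pos -1, read 0 -> (B,0)->write 1,move L,goto C. Now: state=C, head=-2, tape[-3..3]=0010110 (head:  ^)
Step 3: in state C at pos -2, read 0 -> (C,0)->write 0,move R,goto A. Now: state=A, head=-1, tape[-3..3]=0010110 (head:   ^)
Step 4: in state A at pos -1, read 1 -> (A,1)->write 0,move R,goto D. Now: state=D, head=0, tape[-3..3]=0000110 (head:    ^)
Step 5: in state D at pos 0, read 0 -> (D,0)->write 1,move R,goto B. Now: state=B, head=1, tape[-3..3]=0001110 (head:     ^)
Step 6: in state B at pos 1, read 1 -> (B,1)->write 1,move R,goto D. Now: state=D, head=2, tape[-3..3]=0001110 (head:      ^)

Answer: 00111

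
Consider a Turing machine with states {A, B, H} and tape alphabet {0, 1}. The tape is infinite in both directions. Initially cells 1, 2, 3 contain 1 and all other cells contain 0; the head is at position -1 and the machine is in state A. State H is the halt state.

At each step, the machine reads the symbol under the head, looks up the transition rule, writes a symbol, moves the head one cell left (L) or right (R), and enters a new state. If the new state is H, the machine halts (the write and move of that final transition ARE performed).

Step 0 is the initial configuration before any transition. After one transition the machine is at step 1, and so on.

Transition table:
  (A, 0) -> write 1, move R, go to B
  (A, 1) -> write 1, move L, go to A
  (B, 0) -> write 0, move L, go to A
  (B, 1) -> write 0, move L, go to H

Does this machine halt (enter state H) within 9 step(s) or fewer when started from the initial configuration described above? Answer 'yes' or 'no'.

Answer: yes

Derivation:
Step 1: in state A at pos -1, read 0 -> (A,0)->write 1,move R,goto B. Now: state=B, head=0, tape[-2..4]=0101110 (head:   ^)
Step 2: in state B at pos 0, read 0 -> (B,0)->write 0,move L,goto A. Now: state=A, head=-1, tape[-2..4]=0101110 (head:  ^)
Step 3: in state A at pos -1, read 1 -> (A,1)->write 1,move L,goto A. Now: state=A, head=-2, tape[-3..4]=00101110 (head:  ^)
Step 4: in state A at pos -2, read 0 -> (A,0)->write 1,move R,goto B. Now: state=B, head=-1, tape[-3..4]=01101110 (head:   ^)
Step 5: in state B at pos -1, read 1 -> (B,1)->write 0,move L,goto H. Now: state=H, head=-2, tape[-3..4]=01001110 (head:  ^)
State H reached at step 5; 5 <= 9 -> yes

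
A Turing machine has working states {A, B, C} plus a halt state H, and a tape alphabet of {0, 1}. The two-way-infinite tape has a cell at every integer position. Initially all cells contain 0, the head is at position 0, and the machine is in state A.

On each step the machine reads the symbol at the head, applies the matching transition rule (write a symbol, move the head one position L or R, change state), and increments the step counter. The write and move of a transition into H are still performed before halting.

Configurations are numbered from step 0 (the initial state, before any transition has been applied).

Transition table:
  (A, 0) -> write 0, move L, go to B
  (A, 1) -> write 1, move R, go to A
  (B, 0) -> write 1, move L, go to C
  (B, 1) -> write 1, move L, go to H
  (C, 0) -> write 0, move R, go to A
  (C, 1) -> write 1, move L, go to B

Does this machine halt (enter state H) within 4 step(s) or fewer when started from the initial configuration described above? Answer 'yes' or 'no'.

Step 1: in state A at pos 0, read 0 -> (A,0)->write 0,move L,goto B. Now: state=B, head=-1, tape[-2..1]=0000 (head:  ^)
Step 2: in state B at pos -1, read 0 -> (B,0)->write 1,move L,goto C. Now: state=C, head=-2, tape[-3..1]=00100 (head:  ^)
Step 3: in state C at pos -2, read 0 -> (C,0)->write 0,move R,goto A. Now: state=A, head=-1, tape[-3..1]=00100 (head:   ^)
Step 4: in state A at pos -1, read 1 -> (A,1)->write 1,move R,goto A. Now: state=A, head=0, tape[-3..1]=00100 (head:    ^)
After 4 step(s): state = A (not H) -> not halted within 4 -> no

Answer: no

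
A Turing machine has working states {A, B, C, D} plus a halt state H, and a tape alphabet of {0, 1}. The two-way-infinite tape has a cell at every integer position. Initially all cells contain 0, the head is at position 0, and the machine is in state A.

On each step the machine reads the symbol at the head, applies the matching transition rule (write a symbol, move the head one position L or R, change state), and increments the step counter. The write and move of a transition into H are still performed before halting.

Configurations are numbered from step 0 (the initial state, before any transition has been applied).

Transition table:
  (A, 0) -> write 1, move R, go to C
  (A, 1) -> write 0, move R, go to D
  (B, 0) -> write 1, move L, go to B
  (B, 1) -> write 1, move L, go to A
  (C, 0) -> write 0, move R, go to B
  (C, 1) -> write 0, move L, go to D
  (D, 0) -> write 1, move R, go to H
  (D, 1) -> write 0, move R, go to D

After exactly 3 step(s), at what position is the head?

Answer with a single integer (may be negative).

Step 1: in state A at pos 0, read 0 -> (A,0)->write 1,move R,goto C. Now: state=C, head=1, tape[-1..2]=0100 (head:   ^)
Step 2: in state C at pos 1, read 0 -> (C,0)->write 0,move R,goto B. Now: state=B, head=2, tape[-1..3]=01000 (head:    ^)
Step 3: in state B at pos 2, read 0 -> (B,0)->write 1,move L,goto B. Now: state=B, head=1, tape[-1..3]=01010 (head:   ^)

Answer: 1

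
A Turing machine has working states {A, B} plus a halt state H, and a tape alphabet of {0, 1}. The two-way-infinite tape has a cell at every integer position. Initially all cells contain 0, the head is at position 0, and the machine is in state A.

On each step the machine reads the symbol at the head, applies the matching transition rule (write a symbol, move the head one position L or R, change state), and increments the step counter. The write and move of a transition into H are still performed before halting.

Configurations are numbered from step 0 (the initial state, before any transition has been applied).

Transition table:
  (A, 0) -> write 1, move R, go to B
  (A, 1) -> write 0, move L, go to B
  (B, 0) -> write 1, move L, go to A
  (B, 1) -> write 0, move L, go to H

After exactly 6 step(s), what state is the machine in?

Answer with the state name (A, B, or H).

Answer: H

Derivation:
Step 1: in state A at pos 0, read 0 -> (A,0)->write 1,move R,goto B. Now: state=B, head=1, tape[-1..2]=0100 (head:   ^)
Step 2: in state B at pos 1, read 0 -> (B,0)->write 1,move L,goto A. Now: state=A, head=0, tape[-1..2]=0110 (head:  ^)
Step 3: in state A at pos 0, read 1 -> (A,1)->write 0,move L,goto B. Now: state=B, head=-1, tape[-2..2]=00010 (head:  ^)
Step 4: in state B at pos -1, read 0 -> (B,0)->write 1,move L,goto A. Now: state=A, head=-2, tape[-3..2]=001010 (head:  ^)
Step 5: in state A at pos -2, read 0 -> (A,0)->write 1,move R,goto B. Now: state=B, head=-1, tape[-3..2]=011010 (head:   ^)
Step 6: in state B at pos -1, read 1 -> (B,1)->write 0,move L,goto H. Now: state=H, head=-2, tape[-3..2]=010010 (head:  ^)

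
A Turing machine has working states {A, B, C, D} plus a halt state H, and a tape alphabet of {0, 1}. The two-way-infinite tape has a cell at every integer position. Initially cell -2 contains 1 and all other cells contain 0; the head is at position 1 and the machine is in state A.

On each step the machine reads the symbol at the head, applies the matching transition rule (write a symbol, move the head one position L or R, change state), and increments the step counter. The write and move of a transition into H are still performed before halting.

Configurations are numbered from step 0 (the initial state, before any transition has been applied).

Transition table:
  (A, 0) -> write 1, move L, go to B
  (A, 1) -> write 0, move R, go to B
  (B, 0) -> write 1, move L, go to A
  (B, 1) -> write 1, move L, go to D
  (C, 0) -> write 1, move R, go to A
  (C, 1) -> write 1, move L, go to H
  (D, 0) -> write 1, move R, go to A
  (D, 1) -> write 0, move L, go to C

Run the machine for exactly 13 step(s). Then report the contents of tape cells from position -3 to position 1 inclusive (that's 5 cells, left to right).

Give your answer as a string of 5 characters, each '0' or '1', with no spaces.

Answer: 11101

Derivation:
Step 1: in state A at pos 1, read 0 -> (A,0)->write 1,move L,goto B. Now: state=B, head=0, tape[-3..2]=010010 (head:    ^)
Step 2: in state B at pos 0, read 0 -> (B,0)->write 1,move L,goto A. Now: state=A, head=-1, tape[-3..2]=010110 (head:   ^)
Step 3: in state A at pos -1, read 0 -> (A,0)->write 1,move L,goto B. Now: state=B, head=-2, tape[-3..2]=011110 (head:  ^)
Step 4: in state B at pos -2, read 1 -> (B,1)->write 1,move L,goto D. Now: state=D, head=-3, tape[-4..2]=0011110 (head:  ^)
Step 5: in state D at pos -3, read 0 -> (D,0)->write 1,move R,goto A. Now: state=A, head=-2, tape[-4..2]=0111110 (head:   ^)
Step 6: in state A at pos -2, read 1 -> (A,1)->write 0,move R,goto B. Now: state=B, head=-1, tape[-4..2]=0101110 (head:    ^)
Step 7: in state B at pos -1, read 1 -> (B,1)->write 1,move L,goto D. Now: state=D, head=-2, tape[-4..2]=0101110 (head:   ^)
Step 8: in state D at pos -2, read 0 -> (D,0)->write 1,move R,goto A. Now: state=A, head=-1, tape[-4..2]=0111110 (head:    ^)
Step 9: in state A at pos -1, read 1 -> (A,1)->write 0,move R,goto B. Now: state=B, head=0, tape[-4..2]=0110110 (head:     ^)
Step 10: in state B at pos 0, read 1 -> (B,1)->write 1,move L,goto D. Now: state=D, head=-1, tape[-4..2]=0110110 (head:    ^)
Step 11: in state D at pos -1, read 0 -> (D,0)->write 1,move R,goto A. Now: state=A, head=0, tape[-4..2]=0111110 (head:     ^)
Step 12: in state A at pos 0, read 1 -> (A,1)->write 0,move R,goto B. Now: state=B, head=1, tape[-4..2]=0111010 (head:      ^)
Step 13: in state B at pos 1, read 1 -> (B,1)->write 1,move L,goto D. Now: state=D, head=0, tape[-4..2]=0111010 (head:     ^)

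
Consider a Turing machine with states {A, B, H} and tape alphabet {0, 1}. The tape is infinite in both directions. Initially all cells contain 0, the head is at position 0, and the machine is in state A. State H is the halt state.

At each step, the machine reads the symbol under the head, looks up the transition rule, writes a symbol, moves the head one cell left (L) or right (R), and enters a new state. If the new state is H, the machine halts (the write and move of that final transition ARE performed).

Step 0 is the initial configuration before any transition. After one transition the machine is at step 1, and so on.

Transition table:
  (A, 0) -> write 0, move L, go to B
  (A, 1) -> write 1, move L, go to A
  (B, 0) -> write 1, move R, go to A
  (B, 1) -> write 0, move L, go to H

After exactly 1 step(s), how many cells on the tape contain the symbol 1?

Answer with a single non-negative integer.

Step 1: in state A at pos 0, read 0 -> (A,0)->write 0,move L,goto B. Now: state=B, head=-1, tape[-2..1]=0000 (head:  ^)
No cell contains 1 after step 1 -> 0 cell(s)

Answer: 0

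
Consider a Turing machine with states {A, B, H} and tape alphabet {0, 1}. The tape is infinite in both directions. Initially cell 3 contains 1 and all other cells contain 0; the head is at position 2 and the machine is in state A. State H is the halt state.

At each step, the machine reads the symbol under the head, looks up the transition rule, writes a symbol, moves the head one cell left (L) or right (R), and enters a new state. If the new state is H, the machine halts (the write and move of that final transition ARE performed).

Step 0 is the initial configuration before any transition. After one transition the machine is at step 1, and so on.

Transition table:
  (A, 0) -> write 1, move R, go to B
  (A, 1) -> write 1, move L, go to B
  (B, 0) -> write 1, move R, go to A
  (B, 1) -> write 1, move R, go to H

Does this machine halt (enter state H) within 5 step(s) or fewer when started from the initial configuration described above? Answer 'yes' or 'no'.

Answer: yes

Derivation:
Step 1: in state A at pos 2, read 0 -> (A,0)->write 1,move R,goto B. Now: state=B, head=3, tape[1..4]=0110 (head:   ^)
Step 2: in state B at pos 3, read 1 -> (B,1)->write 1,move R,goto H. Now: state=H, head=4, tape[1..5]=01100 (head:    ^)
State H reached at step 2; 2 <= 5 -> yes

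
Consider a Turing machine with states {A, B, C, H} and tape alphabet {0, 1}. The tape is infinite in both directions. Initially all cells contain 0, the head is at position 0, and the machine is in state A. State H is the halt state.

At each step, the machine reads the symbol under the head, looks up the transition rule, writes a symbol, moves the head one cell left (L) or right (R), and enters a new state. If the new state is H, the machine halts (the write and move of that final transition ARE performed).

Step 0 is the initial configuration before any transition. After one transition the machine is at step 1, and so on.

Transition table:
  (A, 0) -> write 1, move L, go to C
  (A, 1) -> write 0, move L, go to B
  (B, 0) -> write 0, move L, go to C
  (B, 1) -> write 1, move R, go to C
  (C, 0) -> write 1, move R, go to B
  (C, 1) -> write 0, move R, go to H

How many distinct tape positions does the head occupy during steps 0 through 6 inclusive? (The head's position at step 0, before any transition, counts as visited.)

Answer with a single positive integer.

Step 1: in state A at pos 0, read 0 -> (A,0)->write 1,move L,goto C. Now: state=C, head=-1, tape[-2..1]=0010 (head:  ^)
Step 2: in state C at pos -1, read 0 -> (C,0)->write 1,move R,goto B. Now: state=B, head=0, tape[-2..1]=0110 (head:   ^)
Step 3: in state B at pos 0, read 1 -> (B,1)->write 1,move R,goto C. Now: state=C, head=1, tape[-2..2]=01100 (head:    ^)
Step 4: in state C at pos 1, read 0 -> (C,0)->write 1,move R,goto B. Now: state=B, head=2, tape[-2..3]=011100 (head:     ^)
Step 5: in state B at pos 2, read 0 -> (B,0)->write 0,move L,goto C. Now: state=C, head=1, tape[-2..3]=011100 (head:    ^)
Step 6: in state C at pos 1, read 1 -> (C,1)->write 0,move R,goto H. Now: state=H, head=2, tape[-2..3]=011000 (head:     ^)
Head positions at steps 0..6: starting at 0, distinct positions visited = {-1, 0, 1, 2} -> 4 position(s)

Answer: 4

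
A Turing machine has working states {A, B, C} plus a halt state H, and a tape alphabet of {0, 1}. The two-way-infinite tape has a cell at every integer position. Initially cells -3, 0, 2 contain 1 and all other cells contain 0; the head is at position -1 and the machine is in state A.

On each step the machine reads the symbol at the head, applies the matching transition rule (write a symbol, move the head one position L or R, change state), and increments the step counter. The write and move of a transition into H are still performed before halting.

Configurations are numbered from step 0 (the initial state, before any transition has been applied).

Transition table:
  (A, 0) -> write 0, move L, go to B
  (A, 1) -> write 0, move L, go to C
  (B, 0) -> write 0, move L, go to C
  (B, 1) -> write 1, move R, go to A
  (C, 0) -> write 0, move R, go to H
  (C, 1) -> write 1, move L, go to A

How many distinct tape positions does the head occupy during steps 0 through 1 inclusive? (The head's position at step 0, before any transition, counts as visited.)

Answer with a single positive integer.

Answer: 2

Derivation:
Step 1: in state A at pos -1, read 0 -> (A,0)->write 0,move L,goto B. Now: state=B, head=-2, tape[-4..3]=01001010 (head:   ^)
Head positions at steps 0..1: starting at -1, distinct positions visited = {-2, -1} -> 2 position(s)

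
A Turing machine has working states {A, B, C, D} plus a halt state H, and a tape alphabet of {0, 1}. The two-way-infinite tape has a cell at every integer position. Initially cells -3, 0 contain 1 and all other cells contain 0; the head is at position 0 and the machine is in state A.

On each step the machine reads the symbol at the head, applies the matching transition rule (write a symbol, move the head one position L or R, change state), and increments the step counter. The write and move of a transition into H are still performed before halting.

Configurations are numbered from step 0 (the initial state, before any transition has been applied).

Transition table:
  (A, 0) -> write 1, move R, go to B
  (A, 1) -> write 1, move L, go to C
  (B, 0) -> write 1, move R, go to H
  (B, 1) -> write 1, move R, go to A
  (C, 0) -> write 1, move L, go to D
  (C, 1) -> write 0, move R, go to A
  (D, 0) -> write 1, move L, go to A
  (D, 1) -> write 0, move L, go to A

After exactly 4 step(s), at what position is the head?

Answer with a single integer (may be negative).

Step 1: in state A at pos 0, read 1 -> (A,1)->write 1,move L,goto C. Now: state=C, head=-1, tape[-4..1]=010010 (head:    ^)
Step 2: in state C at pos -1, read 0 -> (C,0)->write 1,move L,goto D. Now: state=D, head=-2, tape[-4..1]=010110 (head:   ^)
Step 3: in state D at pos -2, read 0 -> (D,0)->write 1,move L,goto A. Now: state=A, head=-3, tape[-4..1]=011110 (head:  ^)
Step 4: in state A at pos -3, read 1 -> (A,1)->write 1,move L,goto C. Now: state=C, head=-4, tape[-5..1]=0011110 (head:  ^)

Answer: -4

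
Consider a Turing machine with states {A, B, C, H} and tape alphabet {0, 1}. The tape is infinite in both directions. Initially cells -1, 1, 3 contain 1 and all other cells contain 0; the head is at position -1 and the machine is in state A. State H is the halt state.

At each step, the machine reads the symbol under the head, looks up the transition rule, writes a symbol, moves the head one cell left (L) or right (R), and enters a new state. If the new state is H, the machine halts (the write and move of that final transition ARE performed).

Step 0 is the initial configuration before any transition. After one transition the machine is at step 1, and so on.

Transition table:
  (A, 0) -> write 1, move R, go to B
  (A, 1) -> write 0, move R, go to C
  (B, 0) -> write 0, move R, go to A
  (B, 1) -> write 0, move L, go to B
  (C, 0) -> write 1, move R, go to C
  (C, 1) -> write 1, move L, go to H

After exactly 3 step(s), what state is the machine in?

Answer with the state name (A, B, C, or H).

Answer: H

Derivation:
Step 1: in state A at pos -1, read 1 -> (A,1)->write 0,move R,goto C. Now: state=C, head=0, tape[-2..4]=0001010 (head:   ^)
Step 2: in state C at pos 0, read 0 -> (C,0)->write 1,move R,goto C. Now: state=C, head=1, tape[-2..4]=0011010 (head:    ^)
Step 3: in state C at pos 1, read 1 -> (C,1)->write 1,move L,goto H. Now: state=H, head=0, tape[-2..4]=0011010 (head:   ^)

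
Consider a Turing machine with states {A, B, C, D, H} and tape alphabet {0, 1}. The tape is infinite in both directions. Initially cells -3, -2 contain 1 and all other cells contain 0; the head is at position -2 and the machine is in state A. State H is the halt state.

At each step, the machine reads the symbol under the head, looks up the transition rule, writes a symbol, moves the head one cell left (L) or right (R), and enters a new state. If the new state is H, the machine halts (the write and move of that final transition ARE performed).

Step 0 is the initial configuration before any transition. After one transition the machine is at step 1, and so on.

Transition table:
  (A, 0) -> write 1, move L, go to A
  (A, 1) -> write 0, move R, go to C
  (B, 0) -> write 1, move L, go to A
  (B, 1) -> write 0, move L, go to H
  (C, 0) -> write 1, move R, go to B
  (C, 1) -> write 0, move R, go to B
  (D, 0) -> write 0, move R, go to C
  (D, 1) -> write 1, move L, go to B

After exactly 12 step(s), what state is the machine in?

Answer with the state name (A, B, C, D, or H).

Answer: H

Derivation:
Step 1: in state A at pos -2, read 1 -> (A,1)->write 0,move R,goto C. Now: state=C, head=-1, tape[-4..0]=01000 (head:    ^)
Step 2: in state C at pos -1, read 0 -> (C,0)->write 1,move R,goto B. Now: state=B, head=0, tape[-4..1]=010100 (head:     ^)
Step 3: in state B at pos 0, read 0 -> (B,0)->write 1,move L,goto A. Now: state=A, head=-1, tape[-4..1]=010110 (head:    ^)
Step 4: in state A at pos -1, read 1 -> (A,1)->write 0,move R,goto C. Now: state=C, head=0, tape[-4..1]=010010 (head:     ^)
Step 5: in state C at pos 0, read 1 -> (C,1)->write 0,move R,goto B. Now: state=B, head=1, tape[-4..2]=0100000 (head:      ^)
Step 6: in state B at pos 1, read 0 -> (B,0)->write 1,move L,goto A. Now: state=A, head=0, tape[-4..2]=0100010 (head:     ^)
Step 7: in state A at pos 0, read 0 -> (A,0)->write 1,move L,goto A. Now: state=A, head=-1, tape[-4..2]=0100110 (head:    ^)
Step 8: in state A at pos -1, read 0 -> (A,0)->write 1,move L,goto A. Now: state=A, head=-2, tape[-4..2]=0101110 (head:   ^)
Step 9: in state A at pos -2, read 0 -> (A,0)->write 1,move L,goto A. Now: state=A, head=-3, tape[-4..2]=0111110 (head:  ^)
Step 10: in state A at pos -3, read 1 -> (A,1)->write 0,move R,goto C. Now: state=C, head=-2, tape[-4..2]=0011110 (head:   ^)
Step 11: in state C at pos -2, read 1 -> (C,1)->write 0,move R,goto B. Now: state=B, head=-1, tape[-4..2]=0001110 (head:    ^)
Step 12: in state B at pos -1, read 1 -> (B,1)->write 0,move L,goto H. Now: state=H, head=-2, tape[-4..2]=0000110 (head:   ^)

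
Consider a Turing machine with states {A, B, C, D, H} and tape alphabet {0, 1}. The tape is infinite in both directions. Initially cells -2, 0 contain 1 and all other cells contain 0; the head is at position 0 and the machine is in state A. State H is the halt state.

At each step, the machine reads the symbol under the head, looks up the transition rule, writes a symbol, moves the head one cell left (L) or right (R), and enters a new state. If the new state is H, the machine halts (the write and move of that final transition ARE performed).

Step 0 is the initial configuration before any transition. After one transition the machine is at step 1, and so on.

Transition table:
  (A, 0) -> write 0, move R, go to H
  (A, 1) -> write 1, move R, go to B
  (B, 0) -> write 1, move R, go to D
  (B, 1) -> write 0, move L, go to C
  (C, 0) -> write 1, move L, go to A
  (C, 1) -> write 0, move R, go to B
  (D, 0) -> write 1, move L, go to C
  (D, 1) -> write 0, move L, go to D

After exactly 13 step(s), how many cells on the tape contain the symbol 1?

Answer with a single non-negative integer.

Answer: 1

Derivation:
Step 1: in state A at pos 0, read 1 -> (A,1)->write 1,move R,goto B. Now: state=B, head=1, tape[-3..2]=010100 (head:     ^)
Step 2: in state B at pos 1, read 0 -> (B,0)->write 1,move R,goto D. Now: state=D, head=2, tape[-3..3]=0101100 (head:      ^)
Step 3: in state D at pos 2, read 0 -> (D,0)->write 1,move L,goto C. Now: state=C, head=1, tape[-3..3]=0101110 (head:     ^)
Step 4: in state C at pos 1, read 1 -> (C,1)->write 0,move R,goto B. Now: state=B, head=2, tape[-3..3]=0101010 (head:      ^)
Step 5: in state B at pos 2, read 1 -> (B,1)->write 0,move L,goto C. Now: state=C, head=1, tape[-3..3]=0101000 (head:     ^)
Step 6: in state C at pos 1, read 0 -> (C,0)->write 1,move L,goto A. Now: state=A, head=0, tape[-3..3]=0101100 (head:    ^)
Step 7: in state A at pos 0, read 1 -> (A,1)->write 1,move R,goto B. Now: state=B, head=1, tape[-3..3]=0101100 (head:     ^)
Step 8: in state B at pos 1, read 1 -> (B,1)->write 0,move L,goto C. Now: state=C, head=0, tape[-3..3]=0101000 (head:    ^)
Step 9: in state C at pos 0, read 1 -> (C,1)->write 0,move R,goto B. Now: state=B, head=1, tape[-3..3]=0100000 (head:     ^)
Step 10: in state B at pos 1, read 0 -> (B,0)->write 1,move R,goto D. Now: state=D, head=2, tape[-3..3]=0100100 (head:      ^)
Step 11: in state D at pos 2, read 0 -> (D,0)->write 1,move L,goto C. Now: state=C, head=1, tape[-3..3]=0100110 (head:     ^)
Step 12: in state C at pos 1, read 1 -> (C,1)->write 0,move R,goto B. Now: state=B, head=2, tape[-3..3]=0100010 (head:      ^)
Step 13: in state B at pos 2, read 1 -> (B,1)->write 0,move L,goto C. Now: state=C, head=1, tape[-3..3]=0100000 (head:     ^)
Cells containing 1 after step 13: {-2} -> 1 cell(s)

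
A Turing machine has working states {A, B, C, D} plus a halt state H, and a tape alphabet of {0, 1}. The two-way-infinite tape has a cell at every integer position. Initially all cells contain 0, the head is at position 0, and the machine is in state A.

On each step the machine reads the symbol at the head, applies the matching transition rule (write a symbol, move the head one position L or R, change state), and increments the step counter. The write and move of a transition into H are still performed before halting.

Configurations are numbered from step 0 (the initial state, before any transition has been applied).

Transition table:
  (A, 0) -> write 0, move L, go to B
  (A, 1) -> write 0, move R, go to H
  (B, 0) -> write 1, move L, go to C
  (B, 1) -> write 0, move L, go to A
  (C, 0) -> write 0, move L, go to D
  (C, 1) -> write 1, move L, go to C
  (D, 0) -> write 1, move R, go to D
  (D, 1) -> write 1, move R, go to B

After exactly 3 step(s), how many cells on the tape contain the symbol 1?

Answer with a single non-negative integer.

Answer: 1

Derivation:
Step 1: in state A at pos 0, read 0 -> (A,0)->write 0,move L,goto B. Now: state=B, head=-1, tape[-2..1]=0000 (head:  ^)
Step 2: in state B at pos -1, read 0 -> (B,0)->write 1,move L,goto C. Now: state=C, head=-2, tape[-3..1]=00100 (head:  ^)
Step 3: in state C at pos -2, read 0 -> (C,0)->write 0,move L,goto D. Now: state=D, head=-3, tape[-4..1]=000100 (head:  ^)
Cells containing 1 after step 3: {-1} -> 1 cell(s)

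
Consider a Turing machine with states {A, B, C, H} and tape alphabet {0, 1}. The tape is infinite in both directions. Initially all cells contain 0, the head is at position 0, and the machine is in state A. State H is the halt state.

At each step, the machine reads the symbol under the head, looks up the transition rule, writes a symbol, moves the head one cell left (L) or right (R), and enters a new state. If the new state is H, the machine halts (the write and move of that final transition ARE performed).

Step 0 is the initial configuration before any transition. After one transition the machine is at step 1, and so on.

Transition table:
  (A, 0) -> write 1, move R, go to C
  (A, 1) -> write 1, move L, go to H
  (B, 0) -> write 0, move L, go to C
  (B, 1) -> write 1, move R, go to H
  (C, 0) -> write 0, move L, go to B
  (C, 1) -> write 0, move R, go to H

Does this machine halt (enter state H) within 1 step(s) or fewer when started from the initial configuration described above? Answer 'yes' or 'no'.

Answer: no

Derivation:
Step 1: in state A at pos 0, read 0 -> (A,0)->write 1,move R,goto C. Now: state=C, head=1, tape[-1..2]=0100 (head:   ^)
After 1 step(s): state = C (not H) -> not halted within 1 -> no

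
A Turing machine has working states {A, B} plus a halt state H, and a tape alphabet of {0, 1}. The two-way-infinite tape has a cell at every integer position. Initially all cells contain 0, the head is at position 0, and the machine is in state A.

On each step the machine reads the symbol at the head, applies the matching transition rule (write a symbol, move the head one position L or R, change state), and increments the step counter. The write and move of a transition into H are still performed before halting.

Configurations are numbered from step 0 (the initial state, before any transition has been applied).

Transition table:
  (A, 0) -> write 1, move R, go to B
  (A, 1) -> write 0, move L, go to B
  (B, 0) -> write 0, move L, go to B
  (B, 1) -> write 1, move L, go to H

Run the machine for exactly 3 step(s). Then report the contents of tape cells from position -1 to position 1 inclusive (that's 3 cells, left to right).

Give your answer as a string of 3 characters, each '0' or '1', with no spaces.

Answer: 010

Derivation:
Step 1: in state A at pos 0, read 0 -> (A,0)->write 1,move R,goto B. Now: state=B, head=1, tape[-1..2]=0100 (head:   ^)
Step 2: in state B at pos 1, read 0 -> (B,0)->write 0,move L,goto B. Now: state=B, head=0, tape[-1..2]=0100 (head:  ^)
Step 3: in state B at pos 0, read 1 -> (B,1)->write 1,move L,goto H. Now: state=H, head=-1, tape[-2..2]=00100 (head:  ^)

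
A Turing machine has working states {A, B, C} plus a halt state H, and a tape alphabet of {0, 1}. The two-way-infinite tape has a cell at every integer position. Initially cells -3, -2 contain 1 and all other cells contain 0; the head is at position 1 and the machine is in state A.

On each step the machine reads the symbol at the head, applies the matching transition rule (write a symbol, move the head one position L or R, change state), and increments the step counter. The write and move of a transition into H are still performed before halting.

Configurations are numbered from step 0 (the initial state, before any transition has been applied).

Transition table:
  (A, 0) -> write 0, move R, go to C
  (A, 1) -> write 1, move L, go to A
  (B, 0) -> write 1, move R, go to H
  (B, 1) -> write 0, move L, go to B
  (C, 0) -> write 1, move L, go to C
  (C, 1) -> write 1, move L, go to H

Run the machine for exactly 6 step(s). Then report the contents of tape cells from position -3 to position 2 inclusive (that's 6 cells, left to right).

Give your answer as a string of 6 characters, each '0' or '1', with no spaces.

Step 1: in state A at pos 1, read 0 -> (A,0)->write 0,move R,goto C. Now: state=C, head=2, tape[-4..3]=01100000 (head:       ^)
Step 2: in state C at pos 2, read 0 -> (C,0)->write 1,move L,goto C. Now: state=C, head=1, tape[-4..3]=01100010 (head:      ^)
Step 3: in state C at pos 1, read 0 -> (C,0)->write 1,move L,goto C. Now: state=C, head=0, tape[-4..3]=01100110 (head:     ^)
Step 4: in state C at pos 0, read 0 -> (C,0)->write 1,move L,goto C. Now: state=C, head=-1, tape[-4..3]=01101110 (head:    ^)
Step 5: in state C at pos -1, read 0 -> (C,0)->write 1,move L,goto C. Now: state=C, head=-2, tape[-4..3]=01111110 (head:   ^)
Step 6: in state C at pos -2, read 1 -> (C,1)->write 1,move L,goto H. Now: state=H, head=-3, tape[-4..3]=01111110 (head:  ^)

Answer: 111111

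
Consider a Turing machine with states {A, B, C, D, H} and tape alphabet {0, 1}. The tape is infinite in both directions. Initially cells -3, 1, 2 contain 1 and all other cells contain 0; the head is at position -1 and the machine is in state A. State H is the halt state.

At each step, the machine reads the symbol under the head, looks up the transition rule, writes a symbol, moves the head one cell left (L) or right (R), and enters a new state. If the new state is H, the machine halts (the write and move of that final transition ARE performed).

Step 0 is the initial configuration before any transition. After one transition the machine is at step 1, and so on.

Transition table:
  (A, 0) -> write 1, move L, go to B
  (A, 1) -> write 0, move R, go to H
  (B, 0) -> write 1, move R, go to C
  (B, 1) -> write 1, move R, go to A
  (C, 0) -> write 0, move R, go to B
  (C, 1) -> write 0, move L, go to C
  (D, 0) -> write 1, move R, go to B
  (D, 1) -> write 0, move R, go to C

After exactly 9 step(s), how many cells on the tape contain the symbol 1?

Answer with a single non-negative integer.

Step 1: in state A at pos -1, read 0 -> (A,0)->write 1,move L,goto B. Now: state=B, head=-2, tape[-4..3]=01010110 (head:   ^)
Step 2: in state B at pos -2, read 0 -> (B,0)->write 1,move R,goto C. Now: state=C, head=-1, tape[-4..3]=01110110 (head:    ^)
Step 3: in state C at pos -1, read 1 -> (C,1)->write 0,move L,goto C. Now: state=C, head=-2, tape[-4..3]=01100110 (head:   ^)
Step 4: in state C at pos -2, read 1 -> (C,1)->write 0,move L,goto C. Now: state=C, head=-3, tape[-4..3]=01000110 (head:  ^)
Step 5: in state C at pos -3, read 1 -> (C,1)->write 0,move L,goto C. Now: state=C, head=-4, tape[-5..3]=000000110 (head:  ^)
Step 6: in state C at pos -4, read 0 -> (C,0)->write 0,move R,goto B. Now: state=B, head=-3, tape[-5..3]=000000110 (head:   ^)
Step 7: in state B at pos -3, read 0 -> (B,0)->write 1,move R,goto C. Now: state=C, head=-2, tape[-5..3]=001000110 (head:    ^)
Step 8: in state C at pos -2, read 0 -> (C,0)->write 0,move R,goto B. Now: state=B, head=-1, tape[-5..3]=001000110 (head:     ^)
Step 9: in state B at pos -1, read 0 -> (B,0)->write 1,move R,goto C. Now: state=C, head=0, tape[-5..3]=001010110 (head:      ^)
Cells containing 1 after step 9: {-3, -1, 1, 2} -> 4 cell(s)

Answer: 4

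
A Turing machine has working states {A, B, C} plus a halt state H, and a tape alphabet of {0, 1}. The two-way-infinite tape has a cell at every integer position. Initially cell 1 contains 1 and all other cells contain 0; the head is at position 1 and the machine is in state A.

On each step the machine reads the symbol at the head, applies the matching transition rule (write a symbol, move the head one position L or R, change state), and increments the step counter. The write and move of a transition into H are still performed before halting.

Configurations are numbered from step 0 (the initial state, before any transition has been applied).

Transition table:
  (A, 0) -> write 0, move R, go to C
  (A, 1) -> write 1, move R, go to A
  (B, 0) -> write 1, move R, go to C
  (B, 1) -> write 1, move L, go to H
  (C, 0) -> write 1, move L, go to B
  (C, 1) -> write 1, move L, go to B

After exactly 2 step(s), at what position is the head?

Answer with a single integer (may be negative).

Step 1: in state A at pos 1, read 1 -> (A,1)->write 1,move R,goto A. Now: state=A, head=2, tape[0..3]=0100 (head:   ^)
Step 2: in state A at pos 2, read 0 -> (A,0)->write 0,move R,goto C. Now: state=C, head=3, tape[0..4]=01000 (head:    ^)

Answer: 3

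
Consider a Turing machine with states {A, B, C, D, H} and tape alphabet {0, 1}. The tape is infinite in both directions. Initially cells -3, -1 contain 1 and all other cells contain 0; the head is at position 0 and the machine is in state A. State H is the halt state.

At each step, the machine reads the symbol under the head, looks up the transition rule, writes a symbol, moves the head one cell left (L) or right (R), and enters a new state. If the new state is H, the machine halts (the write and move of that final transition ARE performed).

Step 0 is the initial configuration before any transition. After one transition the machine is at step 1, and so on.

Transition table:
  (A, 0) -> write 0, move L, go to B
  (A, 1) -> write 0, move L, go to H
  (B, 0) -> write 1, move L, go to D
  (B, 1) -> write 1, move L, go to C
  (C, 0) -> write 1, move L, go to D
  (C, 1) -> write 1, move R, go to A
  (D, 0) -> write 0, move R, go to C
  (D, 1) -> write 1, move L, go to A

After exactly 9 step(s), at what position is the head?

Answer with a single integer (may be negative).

Answer: -5

Derivation:
Step 1: in state A at pos 0, read 0 -> (A,0)->write 0,move L,goto B. Now: state=B, head=-1, tape[-4..1]=010100 (head:    ^)
Step 2: in state B at pos -1, read 1 -> (B,1)->write 1,move L,goto C. Now: state=C, head=-2, tape[-4..1]=010100 (head:   ^)
Step 3: in state C at pos -2, read 0 -> (C,0)->write 1,move L,goto D. Now: state=D, head=-3, tape[-4..1]=011100 (head:  ^)
Step 4: in state D at pos -3, read 1 -> (D,1)->write 1,move L,goto A. Now: state=A, head=-4, tape[-5..1]=0011100 (head:  ^)
Step 5: in state A at pos -4, read 0 -> (A,0)->write 0,move L,goto B. Now: state=B, head=-5, tape[-6..1]=00011100 (head:  ^)
Step 6: in state B at pos -5, read 0 -> (B,0)->write 1,move L,goto D. Now: state=D, head=-6, tape[-7..1]=001011100 (head:  ^)
Step 7: in state D at pos -6, read 0 -> (D,0)->write 0,move R,goto C. Now: state=C, head=-5, tape[-7..1]=001011100 (head:   ^)
Step 8: in state C at pos -5, read 1 -> (C,1)->write 1,move R,goto A. Now: state=A, head=-4, tape[-7..1]=001011100 (head:    ^)
Step 9: in state A at pos -4, read 0 -> (A,0)->write 0,move L,goto B. Now: state=B, head=-5, tape[-7..1]=001011100 (head:   ^)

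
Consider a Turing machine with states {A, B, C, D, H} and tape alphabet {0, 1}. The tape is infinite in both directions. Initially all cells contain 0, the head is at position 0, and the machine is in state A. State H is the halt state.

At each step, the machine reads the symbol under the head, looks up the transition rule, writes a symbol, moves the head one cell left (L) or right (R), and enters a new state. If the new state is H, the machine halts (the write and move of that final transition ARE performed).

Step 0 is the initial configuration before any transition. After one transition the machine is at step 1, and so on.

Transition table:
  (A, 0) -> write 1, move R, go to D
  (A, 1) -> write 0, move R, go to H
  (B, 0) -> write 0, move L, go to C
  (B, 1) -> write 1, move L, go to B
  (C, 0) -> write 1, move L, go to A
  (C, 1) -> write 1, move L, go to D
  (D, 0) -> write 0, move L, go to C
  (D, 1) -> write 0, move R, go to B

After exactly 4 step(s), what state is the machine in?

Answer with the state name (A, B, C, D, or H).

Step 1: in state A at pos 0, read 0 -> (A,0)->write 1,move R,goto D. Now: state=D, head=1, tape[-1..2]=0100 (head:   ^)
Step 2: in state D at pos 1, read 0 -> (D,0)->write 0,move L,goto C. Now: state=C, head=0, tape[-1..2]=0100 (head:  ^)
Step 3: in state C at pos 0, read 1 -> (C,1)->write 1,move L,goto D. Now: state=D, head=-1, tape[-2..2]=00100 (head:  ^)
Step 4: in state D at pos -1, read 0 -> (D,0)->write 0,move L,goto C. Now: state=C, head=-2, tape[-3..2]=000100 (head:  ^)

Answer: C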